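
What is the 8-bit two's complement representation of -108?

1. Binary of +108:  01101100
2. Invert bits:     10010011
3. Add 1:           10010100

Answer: 10010100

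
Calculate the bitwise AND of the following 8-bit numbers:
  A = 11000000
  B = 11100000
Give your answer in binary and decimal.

Apply & to each column (1 only where both bits are 1):
  11000000
& 11100000
----------
  11000000

Answer: 11000000 (192)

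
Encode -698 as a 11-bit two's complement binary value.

1. Binary of +698:  01010111010
2. Invert bits:     10101000101
3. Add 1:           10101000110

Answer: 10101000110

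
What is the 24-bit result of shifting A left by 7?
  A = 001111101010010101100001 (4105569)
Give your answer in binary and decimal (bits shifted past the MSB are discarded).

Shift left by 7: drop the top 7 bit(s), append 7 zero(s) on the right.
  001111101010010101100001  ->  discard [0011111], keep [01010010101100001], append 0000000
= 010100101011000010000000

Answer: 010100101011000010000000 (5419136)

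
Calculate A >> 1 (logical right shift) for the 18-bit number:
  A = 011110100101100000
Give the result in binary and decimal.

Logical shift right by 1: drop the bottom 1 bit(s), prepend 1 zero(s) on the left.
  011110100101100000  ->  keep [01111010010110000], discard [0], prepend 0
= 001111010010110000

Answer: 001111010010110000 (62640)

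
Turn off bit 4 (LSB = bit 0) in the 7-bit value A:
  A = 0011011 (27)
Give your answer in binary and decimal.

Mask = ~(1 << 4) = 1101111
Bit 4 of A is 1, so AND-ing with the mask clears it to 0.
  0011011
& 1101111
---------
  0001011

Answer: 0001011 (11)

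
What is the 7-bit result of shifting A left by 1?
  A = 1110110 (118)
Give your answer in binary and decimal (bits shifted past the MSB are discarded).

Shift left by 1: drop the top 1 bit(s), append 1 zero(s) on the right.
  1110110  ->  discard [1], keep [110110], append 0
= 1101100

Answer: 1101100 (108)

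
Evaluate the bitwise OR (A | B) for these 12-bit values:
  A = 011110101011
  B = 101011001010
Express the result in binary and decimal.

Apply | to each column (1 where either bit is 1):
  011110101011
| 101011001010
--------------
  111111101011

Answer: 111111101011 (4075)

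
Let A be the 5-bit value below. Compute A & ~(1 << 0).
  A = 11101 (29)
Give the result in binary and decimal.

Mask = ~(1 << 0) = 11110
Bit 0 of A is 1, so AND-ing with the mask clears it to 0.
  11101
& 11110
-------
  11100

Answer: 11100 (28)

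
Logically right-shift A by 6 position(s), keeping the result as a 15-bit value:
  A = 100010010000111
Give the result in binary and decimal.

Logical shift right by 6: drop the bottom 6 bit(s), prepend 6 zero(s) on the left.
  100010010000111  ->  keep [100010010], discard [000111], prepend 000000
= 000000100010010

Answer: 000000100010010 (274)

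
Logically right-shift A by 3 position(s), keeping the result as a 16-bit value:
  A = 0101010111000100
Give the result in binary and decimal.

Logical shift right by 3: drop the bottom 3 bit(s), prepend 3 zero(s) on the left.
  0101010111000100  ->  keep [0101010111000], discard [100], prepend 000
= 0000101010111000

Answer: 0000101010111000 (2744)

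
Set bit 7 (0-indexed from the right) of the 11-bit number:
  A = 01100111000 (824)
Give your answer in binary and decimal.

Mask = 1 << 7 = 00010000000
Bit 7 of A is 0, so OR-ing with the mask flips it to 1.
  01100111000
| 00010000000
-------------
  01110111000

Answer: 01110111000 (952)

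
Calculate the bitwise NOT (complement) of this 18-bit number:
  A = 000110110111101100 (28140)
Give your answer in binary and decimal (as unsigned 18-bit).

Flip each bit (0->1, 1->0):
  000110110111101100
  111001001000010011

Answer: 111001001000010011 (234003)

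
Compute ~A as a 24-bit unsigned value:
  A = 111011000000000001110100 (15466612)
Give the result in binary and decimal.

Flip each bit (0->1, 1->0):
  111011000000000001110100
  000100111111111110001011

Answer: 000100111111111110001011 (1310603)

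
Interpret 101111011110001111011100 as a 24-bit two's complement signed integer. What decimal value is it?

MSB is 1, so the value is negative. Find the magnitude:
1. Invert bits:  010000100001110000100011
2. Add 1:        010000100001110000100100  = 4332580
3. Apply sign:   -4332580

Answer: -4332580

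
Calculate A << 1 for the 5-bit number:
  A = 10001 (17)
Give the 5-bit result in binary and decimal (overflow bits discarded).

Shift left by 1: drop the top 1 bit(s), append 1 zero(s) on the right.
  10001  ->  discard [1], keep [0001], append 0
= 00010

Answer: 00010 (2)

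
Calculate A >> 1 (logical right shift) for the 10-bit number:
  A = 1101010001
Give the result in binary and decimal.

Logical shift right by 1: drop the bottom 1 bit(s), prepend 1 zero(s) on the left.
  1101010001  ->  keep [110101000], discard [1], prepend 0
= 0110101000

Answer: 0110101000 (424)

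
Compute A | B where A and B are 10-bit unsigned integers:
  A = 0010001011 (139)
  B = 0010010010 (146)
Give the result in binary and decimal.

Apply | to each column (1 where either bit is 1):
  0010001011
| 0010010010
------------
  0010011011

Answer: 0010011011 (155)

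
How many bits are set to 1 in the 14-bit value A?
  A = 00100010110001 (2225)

00100010110001
1-bits at positions (from bit 0 = LSB): 0, 4, 5, 7, 11
Count = 5

Answer: 5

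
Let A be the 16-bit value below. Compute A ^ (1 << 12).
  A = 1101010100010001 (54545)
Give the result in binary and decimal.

Mask = 1 << 12 = 0001000000000000
Bit 12 of A is 1; XOR with the mask flips it to 0.
  1101010100010001
^ 0001000000000000
------------------
  1100010100010001

Answer: 1100010100010001 (50449)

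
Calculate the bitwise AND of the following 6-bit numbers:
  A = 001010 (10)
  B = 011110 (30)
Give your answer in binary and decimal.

Apply & to each column (1 only where both bits are 1):
  001010
& 011110
--------
  001010

Answer: 001010 (10)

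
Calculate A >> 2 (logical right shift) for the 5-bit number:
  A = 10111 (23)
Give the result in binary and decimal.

Logical shift right by 2: drop the bottom 2 bit(s), prepend 2 zero(s) on the left.
  10111  ->  keep [101], discard [11], prepend 00
= 00101

Answer: 00101 (5)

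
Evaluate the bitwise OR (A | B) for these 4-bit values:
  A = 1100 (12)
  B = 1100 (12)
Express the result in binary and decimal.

Apply | to each column (1 where either bit is 1):
  1100
| 1100
------
  1100

Answer: 1100 (12)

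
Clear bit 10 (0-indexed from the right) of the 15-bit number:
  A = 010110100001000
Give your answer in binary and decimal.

Mask = ~(1 << 10) = 111101111111111
Bit 10 of A is 1, so AND-ing with the mask clears it to 0.
  010110100001000
& 111101111111111
-----------------
  010100100001000

Answer: 010100100001000 (10504)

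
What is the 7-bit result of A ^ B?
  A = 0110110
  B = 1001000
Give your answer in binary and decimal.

Apply ^ to each column (1 where bits differ):
  0110110
^ 1001000
---------
  1111110

Answer: 1111110 (126)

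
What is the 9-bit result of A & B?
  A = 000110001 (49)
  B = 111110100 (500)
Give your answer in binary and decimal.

Apply & to each column (1 only where both bits are 1):
  000110001
& 111110100
-----------
  000110000

Answer: 000110000 (48)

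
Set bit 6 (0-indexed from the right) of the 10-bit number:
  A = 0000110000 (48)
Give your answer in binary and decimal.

Mask = 1 << 6 = 0001000000
Bit 6 of A is 0, so OR-ing with the mask flips it to 1.
  0000110000
| 0001000000
------------
  0001110000

Answer: 0001110000 (112)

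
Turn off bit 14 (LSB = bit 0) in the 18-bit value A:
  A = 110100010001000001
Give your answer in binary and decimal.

Mask = ~(1 << 14) = 111011111111111111
Bit 14 of A is 1, so AND-ing with the mask clears it to 0.
  110100010001000001
& 111011111111111111
--------------------
  110000010001000001

Answer: 110000010001000001 (197697)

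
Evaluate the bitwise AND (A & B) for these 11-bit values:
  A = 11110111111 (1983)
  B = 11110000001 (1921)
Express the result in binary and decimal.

Apply & to each column (1 only where both bits are 1):
  11110111111
& 11110000001
-------------
  11110000001

Answer: 11110000001 (1921)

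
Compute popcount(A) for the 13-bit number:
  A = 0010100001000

0010100001000
1-bits at positions (from bit 0 = LSB): 3, 8, 10
Count = 3

Answer: 3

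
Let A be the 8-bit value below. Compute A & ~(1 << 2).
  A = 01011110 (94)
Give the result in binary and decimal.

Mask = ~(1 << 2) = 11111011
Bit 2 of A is 1, so AND-ing with the mask clears it to 0.
  01011110
& 11111011
----------
  01011010

Answer: 01011010 (90)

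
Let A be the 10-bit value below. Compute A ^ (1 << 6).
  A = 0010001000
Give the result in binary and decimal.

Mask = 1 << 6 = 0001000000
Bit 6 of A is 0; XOR with the mask flips it to 1.
  0010001000
^ 0001000000
------------
  0011001000

Answer: 0011001000 (200)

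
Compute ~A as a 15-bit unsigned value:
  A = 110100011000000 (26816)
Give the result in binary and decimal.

Flip each bit (0->1, 1->0):
  110100011000000
  001011100111111

Answer: 001011100111111 (5951)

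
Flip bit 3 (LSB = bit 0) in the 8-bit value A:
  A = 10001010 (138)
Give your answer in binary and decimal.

Mask = 1 << 3 = 00001000
Bit 3 of A is 1; XOR with the mask flips it to 0.
  10001010
^ 00001000
----------
  10000010

Answer: 10000010 (130)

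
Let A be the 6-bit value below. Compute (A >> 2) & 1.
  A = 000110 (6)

Bit 2 is the 3rd from the right.
  000110
     ^
That bit is 1.

Answer: 1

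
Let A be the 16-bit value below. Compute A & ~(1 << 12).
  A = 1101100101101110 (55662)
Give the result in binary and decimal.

Mask = ~(1 << 12) = 1110111111111111
Bit 12 of A is 1, so AND-ing with the mask clears it to 0.
  1101100101101110
& 1110111111111111
------------------
  1100100101101110

Answer: 1100100101101110 (51566)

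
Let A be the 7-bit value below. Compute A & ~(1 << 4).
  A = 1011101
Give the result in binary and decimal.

Mask = ~(1 << 4) = 1101111
Bit 4 of A is 1, so AND-ing with the mask clears it to 0.
  1011101
& 1101111
---------
  1001101

Answer: 1001101 (77)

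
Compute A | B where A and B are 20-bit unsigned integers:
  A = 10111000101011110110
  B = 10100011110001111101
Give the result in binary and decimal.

Apply | to each column (1 where either bit is 1):
  10111000101011110110
| 10100011110001111101
----------------------
  10111011111011111111

Answer: 10111011111011111111 (769791)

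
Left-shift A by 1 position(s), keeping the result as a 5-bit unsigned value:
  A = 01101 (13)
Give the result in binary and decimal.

Shift left by 1: drop the top 1 bit(s), append 1 zero(s) on the right.
  01101  ->  discard [0], keep [1101], append 0
= 11010

Answer: 11010 (26)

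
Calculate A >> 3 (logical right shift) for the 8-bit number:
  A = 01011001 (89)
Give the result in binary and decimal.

Logical shift right by 3: drop the bottom 3 bit(s), prepend 3 zero(s) on the left.
  01011001  ->  keep [01011], discard [001], prepend 000
= 00001011

Answer: 00001011 (11)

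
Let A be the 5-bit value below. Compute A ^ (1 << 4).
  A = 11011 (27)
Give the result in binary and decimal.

Mask = 1 << 4 = 10000
Bit 4 of A is 1; XOR with the mask flips it to 0.
  11011
^ 10000
-------
  01011

Answer: 01011 (11)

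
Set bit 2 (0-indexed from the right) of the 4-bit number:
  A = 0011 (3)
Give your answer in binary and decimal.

Mask = 1 << 2 = 0100
Bit 2 of A is 0, so OR-ing with the mask flips it to 1.
  0011
| 0100
------
  0111

Answer: 0111 (7)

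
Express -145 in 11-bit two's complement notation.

1. Binary of +145:  00010010001
2. Invert bits:     11101101110
3. Add 1:           11101101111

Answer: 11101101111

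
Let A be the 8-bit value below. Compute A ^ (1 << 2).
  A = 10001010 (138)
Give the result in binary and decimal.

Mask = 1 << 2 = 00000100
Bit 2 of A is 0; XOR with the mask flips it to 1.
  10001010
^ 00000100
----------
  10001110

Answer: 10001110 (142)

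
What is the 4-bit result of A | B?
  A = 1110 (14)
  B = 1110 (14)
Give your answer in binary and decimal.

Apply | to each column (1 where either bit is 1):
  1110
| 1110
------
  1110

Answer: 1110 (14)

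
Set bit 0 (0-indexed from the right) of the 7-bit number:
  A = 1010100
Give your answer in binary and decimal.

Mask = 1 << 0 = 0000001
Bit 0 of A is 0, so OR-ing with the mask flips it to 1.
  1010100
| 0000001
---------
  1010101

Answer: 1010101 (85)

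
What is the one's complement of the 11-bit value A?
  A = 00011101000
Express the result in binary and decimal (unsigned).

Flip each bit (0->1, 1->0):
  00011101000
  11100010111

Answer: 11100010111 (1815)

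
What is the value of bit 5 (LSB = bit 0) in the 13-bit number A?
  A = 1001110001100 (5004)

Bit 5 is the 6th from the right.
  1001110001100
         ^
That bit is 0.

Answer: 0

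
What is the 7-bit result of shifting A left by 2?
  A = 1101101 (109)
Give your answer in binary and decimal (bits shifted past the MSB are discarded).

Shift left by 2: drop the top 2 bit(s), append 2 zero(s) on the right.
  1101101  ->  discard [11], keep [01101], append 00
= 0110100

Answer: 0110100 (52)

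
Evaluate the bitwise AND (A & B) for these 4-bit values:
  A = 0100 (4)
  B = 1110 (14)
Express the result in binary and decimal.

Apply & to each column (1 only where both bits are 1):
  0100
& 1110
------
  0100

Answer: 0100 (4)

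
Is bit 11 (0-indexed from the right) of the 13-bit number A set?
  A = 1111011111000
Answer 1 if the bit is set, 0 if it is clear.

Bit 11 is the 12th from the right.
  1111011111000
   ^
That bit is 1.

Answer: 1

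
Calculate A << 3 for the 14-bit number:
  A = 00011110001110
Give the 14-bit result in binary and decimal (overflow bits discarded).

Shift left by 3: drop the top 3 bit(s), append 3 zero(s) on the right.
  00011110001110  ->  discard [000], keep [11110001110], append 000
= 11110001110000

Answer: 11110001110000 (15472)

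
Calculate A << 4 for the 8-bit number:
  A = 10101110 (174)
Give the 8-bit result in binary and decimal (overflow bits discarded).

Shift left by 4: drop the top 4 bit(s), append 4 zero(s) on the right.
  10101110  ->  discard [1010], keep [1110], append 0000
= 11100000

Answer: 11100000 (224)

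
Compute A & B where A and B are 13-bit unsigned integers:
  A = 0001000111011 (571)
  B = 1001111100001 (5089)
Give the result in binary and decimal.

Apply & to each column (1 only where both bits are 1):
  0001000111011
& 1001111100001
---------------
  0001000100001

Answer: 0001000100001 (545)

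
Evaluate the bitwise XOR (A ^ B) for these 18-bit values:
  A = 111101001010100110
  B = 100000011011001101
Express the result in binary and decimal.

Apply ^ to each column (1 where bits differ):
  111101001010100110
^ 100000011011001101
--------------------
  011101010001101011

Answer: 011101010001101011 (119915)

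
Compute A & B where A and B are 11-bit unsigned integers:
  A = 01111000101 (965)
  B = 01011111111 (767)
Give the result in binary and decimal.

Apply & to each column (1 only where both bits are 1):
  01111000101
& 01011111111
-------------
  01011000101

Answer: 01011000101 (709)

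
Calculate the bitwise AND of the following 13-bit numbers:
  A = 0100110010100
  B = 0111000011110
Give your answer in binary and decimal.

Apply & to each column (1 only where both bits are 1):
  0100110010100
& 0111000011110
---------------
  0100000010100

Answer: 0100000010100 (2068)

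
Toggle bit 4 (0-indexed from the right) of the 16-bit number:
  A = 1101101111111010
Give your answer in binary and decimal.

Mask = 1 << 4 = 0000000000010000
Bit 4 of A is 1; XOR with the mask flips it to 0.
  1101101111111010
^ 0000000000010000
------------------
  1101101111101010

Answer: 1101101111101010 (56298)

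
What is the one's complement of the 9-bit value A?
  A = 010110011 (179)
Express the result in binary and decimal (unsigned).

Flip each bit (0->1, 1->0):
  010110011
  101001100

Answer: 101001100 (332)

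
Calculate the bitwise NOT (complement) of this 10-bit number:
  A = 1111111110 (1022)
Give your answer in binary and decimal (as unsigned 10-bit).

Flip each bit (0->1, 1->0):
  1111111110
  0000000001

Answer: 0000000001 (1)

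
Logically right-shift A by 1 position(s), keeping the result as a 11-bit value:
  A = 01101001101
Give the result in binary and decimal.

Logical shift right by 1: drop the bottom 1 bit(s), prepend 1 zero(s) on the left.
  01101001101  ->  keep [0110100110], discard [1], prepend 0
= 00110100110

Answer: 00110100110 (422)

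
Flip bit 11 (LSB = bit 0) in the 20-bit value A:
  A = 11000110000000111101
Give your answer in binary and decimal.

Mask = 1 << 11 = 00000000100000000000
Bit 11 of A is 0; XOR with the mask flips it to 1.
  11000110000000111101
^ 00000000100000000000
----------------------
  11000110100000111101

Answer: 11000110100000111101 (813117)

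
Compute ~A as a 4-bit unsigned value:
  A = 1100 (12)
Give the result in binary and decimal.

Flip each bit (0->1, 1->0):
  1100
  0011

Answer: 0011 (3)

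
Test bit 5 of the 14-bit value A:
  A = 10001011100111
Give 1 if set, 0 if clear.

Bit 5 is the 6th from the right.
  10001011100111
          ^
That bit is 1.

Answer: 1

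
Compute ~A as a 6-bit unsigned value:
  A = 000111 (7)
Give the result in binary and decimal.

Flip each bit (0->1, 1->0):
  000111
  111000

Answer: 111000 (56)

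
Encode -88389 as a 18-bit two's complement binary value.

1. Binary of +88389:  010101100101000101
2. Invert bits:     101010011010111010
3. Add 1:           101010011010111011

Answer: 101010011010111011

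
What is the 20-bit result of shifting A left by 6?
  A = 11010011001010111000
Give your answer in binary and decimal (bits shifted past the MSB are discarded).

Shift left by 6: drop the top 6 bit(s), append 6 zero(s) on the right.
  11010011001010111000  ->  discard [110100], keep [11001010111000], append 000000
= 11001010111000000000

Answer: 11001010111000000000 (830976)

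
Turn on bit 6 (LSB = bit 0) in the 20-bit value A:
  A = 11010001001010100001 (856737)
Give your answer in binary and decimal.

Mask = 1 << 6 = 00000000000001000000
Bit 6 of A is 0, so OR-ing with the mask flips it to 1.
  11010001001010100001
| 00000000000001000000
----------------------
  11010001001011100001

Answer: 11010001001011100001 (856801)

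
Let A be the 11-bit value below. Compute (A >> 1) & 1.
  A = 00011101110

Bit 1 is the 2nd from the right.
  00011101110
           ^
That bit is 1.

Answer: 1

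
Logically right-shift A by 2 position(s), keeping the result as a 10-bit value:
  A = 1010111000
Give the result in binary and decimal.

Logical shift right by 2: drop the bottom 2 bit(s), prepend 2 zero(s) on the left.
  1010111000  ->  keep [10101110], discard [00], prepend 00
= 0010101110

Answer: 0010101110 (174)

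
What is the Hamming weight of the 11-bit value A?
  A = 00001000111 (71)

00001000111
1-bits at positions (from bit 0 = LSB): 0, 1, 2, 6
Count = 4

Answer: 4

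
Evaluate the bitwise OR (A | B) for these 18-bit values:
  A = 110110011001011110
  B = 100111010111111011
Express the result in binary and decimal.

Apply | to each column (1 where either bit is 1):
  110110011001011110
| 100111010111111011
--------------------
  110111011111111111

Answer: 110111011111111111 (227327)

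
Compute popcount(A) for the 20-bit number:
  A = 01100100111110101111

01100100111110101111
1-bits at positions (from bit 0 = LSB): 0, 1, 2, 3, 5, 7, 8, 9, 10, 11, 14, 17, 18
Count = 13

Answer: 13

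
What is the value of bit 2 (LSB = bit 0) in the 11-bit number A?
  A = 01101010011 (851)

Bit 2 is the 3rd from the right.
  01101010011
          ^
That bit is 0.

Answer: 0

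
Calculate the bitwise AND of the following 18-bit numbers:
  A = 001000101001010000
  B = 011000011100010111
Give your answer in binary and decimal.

Apply & to each column (1 only where both bits are 1):
  001000101001010000
& 011000011100010111
--------------------
  001000001000010000

Answer: 001000001000010000 (33296)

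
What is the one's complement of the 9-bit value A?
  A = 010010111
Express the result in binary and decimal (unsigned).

Flip each bit (0->1, 1->0):
  010010111
  101101000

Answer: 101101000 (360)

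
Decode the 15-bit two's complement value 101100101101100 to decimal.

MSB is 1, so the value is negative. Find the magnitude:
1. Invert bits:  010011010010011
2. Add 1:        010011010010100  = 9876
3. Apply sign:   -9876

Answer: -9876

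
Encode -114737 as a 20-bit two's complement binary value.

1. Binary of +114737:  00011100000000110001
2. Invert bits:     11100011111111001110
3. Add 1:           11100011111111001111

Answer: 11100011111111001111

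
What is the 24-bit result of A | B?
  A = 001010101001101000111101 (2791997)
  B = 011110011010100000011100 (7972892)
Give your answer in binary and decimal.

Apply | to each column (1 where either bit is 1):
  001010101001101000111101
| 011110011010100000011100
--------------------------
  011110111011101000111101

Answer: 011110111011101000111101 (8108605)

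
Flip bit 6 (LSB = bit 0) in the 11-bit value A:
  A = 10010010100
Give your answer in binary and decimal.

Mask = 1 << 6 = 00001000000
Bit 6 of A is 0; XOR with the mask flips it to 1.
  10010010100
^ 00001000000
-------------
  10011010100

Answer: 10011010100 (1236)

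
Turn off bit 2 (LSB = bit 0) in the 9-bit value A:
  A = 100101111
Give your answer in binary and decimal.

Mask = ~(1 << 2) = 111111011
Bit 2 of A is 1, so AND-ing with the mask clears it to 0.
  100101111
& 111111011
-----------
  100101011

Answer: 100101011 (299)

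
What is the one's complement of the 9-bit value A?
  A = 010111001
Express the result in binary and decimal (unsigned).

Flip each bit (0->1, 1->0):
  010111001
  101000110

Answer: 101000110 (326)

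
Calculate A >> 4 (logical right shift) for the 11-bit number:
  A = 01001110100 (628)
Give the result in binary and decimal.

Logical shift right by 4: drop the bottom 4 bit(s), prepend 4 zero(s) on the left.
  01001110100  ->  keep [0100111], discard [0100], prepend 0000
= 00000100111

Answer: 00000100111 (39)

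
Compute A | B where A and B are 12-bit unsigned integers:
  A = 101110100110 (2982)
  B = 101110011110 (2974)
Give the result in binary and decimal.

Apply | to each column (1 where either bit is 1):
  101110100110
| 101110011110
--------------
  101110111110

Answer: 101110111110 (3006)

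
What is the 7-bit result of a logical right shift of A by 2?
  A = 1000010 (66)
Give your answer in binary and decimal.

Logical shift right by 2: drop the bottom 2 bit(s), prepend 2 zero(s) on the left.
  1000010  ->  keep [10000], discard [10], prepend 00
= 0010000

Answer: 0010000 (16)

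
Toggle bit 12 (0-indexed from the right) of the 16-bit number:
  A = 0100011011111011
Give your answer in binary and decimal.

Mask = 1 << 12 = 0001000000000000
Bit 12 of A is 0; XOR with the mask flips it to 1.
  0100011011111011
^ 0001000000000000
------------------
  0101011011111011

Answer: 0101011011111011 (22267)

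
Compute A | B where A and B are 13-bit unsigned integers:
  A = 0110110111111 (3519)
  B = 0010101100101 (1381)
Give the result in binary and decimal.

Apply | to each column (1 where either bit is 1):
  0110110111111
| 0010101100101
---------------
  0110111111111

Answer: 0110111111111 (3583)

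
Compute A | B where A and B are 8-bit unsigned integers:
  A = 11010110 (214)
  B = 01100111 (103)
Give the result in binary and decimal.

Apply | to each column (1 where either bit is 1):
  11010110
| 01100111
----------
  11110111

Answer: 11110111 (247)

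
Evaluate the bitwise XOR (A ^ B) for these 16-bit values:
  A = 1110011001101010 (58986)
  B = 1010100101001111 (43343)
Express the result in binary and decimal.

Apply ^ to each column (1 where bits differ):
  1110011001101010
^ 1010100101001111
------------------
  0100111100100101

Answer: 0100111100100101 (20261)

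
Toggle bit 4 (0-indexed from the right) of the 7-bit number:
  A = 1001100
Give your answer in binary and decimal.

Mask = 1 << 4 = 0010000
Bit 4 of A is 0; XOR with the mask flips it to 1.
  1001100
^ 0010000
---------
  1011100

Answer: 1011100 (92)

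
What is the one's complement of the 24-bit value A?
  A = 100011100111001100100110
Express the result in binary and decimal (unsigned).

Flip each bit (0->1, 1->0):
  100011100111001100100110
  011100011000110011011001

Answer: 011100011000110011011001 (7441625)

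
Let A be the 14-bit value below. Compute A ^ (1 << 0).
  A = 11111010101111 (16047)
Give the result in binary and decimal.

Mask = 1 << 0 = 00000000000001
Bit 0 of A is 1; XOR with the mask flips it to 0.
  11111010101111
^ 00000000000001
----------------
  11111010101110

Answer: 11111010101110 (16046)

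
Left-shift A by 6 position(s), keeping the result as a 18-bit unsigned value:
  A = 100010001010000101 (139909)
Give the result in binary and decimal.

Shift left by 6: drop the top 6 bit(s), append 6 zero(s) on the right.
  100010001010000101  ->  discard [100010], keep [001010000101], append 000000
= 001010000101000000

Answer: 001010000101000000 (41280)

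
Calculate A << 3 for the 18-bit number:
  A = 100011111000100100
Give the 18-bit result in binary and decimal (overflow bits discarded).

Shift left by 3: drop the top 3 bit(s), append 3 zero(s) on the right.
  100011111000100100  ->  discard [100], keep [011111000100100], append 000
= 011111000100100000

Answer: 011111000100100000 (127264)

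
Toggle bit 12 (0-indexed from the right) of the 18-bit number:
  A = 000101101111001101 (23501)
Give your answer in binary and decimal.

Mask = 1 << 12 = 000001000000000000
Bit 12 of A is 1; XOR with the mask flips it to 0.
  000101101111001101
^ 000001000000000000
--------------------
  000100101111001101

Answer: 000100101111001101 (19405)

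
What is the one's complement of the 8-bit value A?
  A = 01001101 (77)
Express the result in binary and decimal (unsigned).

Flip each bit (0->1, 1->0):
  01001101
  10110010

Answer: 10110010 (178)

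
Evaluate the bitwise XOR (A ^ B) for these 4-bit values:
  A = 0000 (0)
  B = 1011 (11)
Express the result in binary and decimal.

Apply ^ to each column (1 where bits differ):
  0000
^ 1011
------
  1011

Answer: 1011 (11)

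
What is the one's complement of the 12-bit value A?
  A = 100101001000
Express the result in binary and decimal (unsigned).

Flip each bit (0->1, 1->0):
  100101001000
  011010110111

Answer: 011010110111 (1719)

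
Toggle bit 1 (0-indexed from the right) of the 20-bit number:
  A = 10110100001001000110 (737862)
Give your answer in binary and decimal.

Mask = 1 << 1 = 00000000000000000010
Bit 1 of A is 1; XOR with the mask flips it to 0.
  10110100001001000110
^ 00000000000000000010
----------------------
  10110100001001000100

Answer: 10110100001001000100 (737860)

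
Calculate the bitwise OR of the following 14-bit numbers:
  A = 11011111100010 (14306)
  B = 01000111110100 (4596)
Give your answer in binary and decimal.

Apply | to each column (1 where either bit is 1):
  11011111100010
| 01000111110100
----------------
  11011111110110

Answer: 11011111110110 (14326)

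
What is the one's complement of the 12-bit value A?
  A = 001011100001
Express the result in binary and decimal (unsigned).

Flip each bit (0->1, 1->0):
  001011100001
  110100011110

Answer: 110100011110 (3358)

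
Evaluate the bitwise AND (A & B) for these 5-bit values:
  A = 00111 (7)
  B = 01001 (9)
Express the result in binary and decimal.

Apply & to each column (1 only where both bits are 1):
  00111
& 01001
-------
  00001

Answer: 00001 (1)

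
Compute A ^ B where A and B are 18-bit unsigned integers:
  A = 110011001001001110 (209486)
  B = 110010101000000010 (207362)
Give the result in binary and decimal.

Apply ^ to each column (1 where bits differ):
  110011001001001110
^ 110010101000000010
--------------------
  000001100001001100

Answer: 000001100001001100 (6220)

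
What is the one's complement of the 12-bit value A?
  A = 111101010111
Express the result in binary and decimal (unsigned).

Flip each bit (0->1, 1->0):
  111101010111
  000010101000

Answer: 000010101000 (168)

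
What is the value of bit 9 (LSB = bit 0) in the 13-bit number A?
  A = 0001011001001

Bit 9 is the 10th from the right.
  0001011001001
     ^
That bit is 1.

Answer: 1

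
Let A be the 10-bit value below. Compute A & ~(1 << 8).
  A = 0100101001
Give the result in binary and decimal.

Mask = ~(1 << 8) = 1011111111
Bit 8 of A is 1, so AND-ing with the mask clears it to 0.
  0100101001
& 1011111111
------------
  0000101001

Answer: 0000101001 (41)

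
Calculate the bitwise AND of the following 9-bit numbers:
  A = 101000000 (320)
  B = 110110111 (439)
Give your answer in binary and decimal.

Apply & to each column (1 only where both bits are 1):
  101000000
& 110110111
-----------
  100000000

Answer: 100000000 (256)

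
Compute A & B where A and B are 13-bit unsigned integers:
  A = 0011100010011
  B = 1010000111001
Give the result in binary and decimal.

Apply & to each column (1 only where both bits are 1):
  0011100010011
& 1010000111001
---------------
  0010000010001

Answer: 0010000010001 (1041)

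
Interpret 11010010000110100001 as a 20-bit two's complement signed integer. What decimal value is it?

MSB is 1, so the value is negative. Find the magnitude:
1. Invert bits:  00101101111001011110
2. Add 1:        00101101111001011111  = 187999
3. Apply sign:   -187999

Answer: -187999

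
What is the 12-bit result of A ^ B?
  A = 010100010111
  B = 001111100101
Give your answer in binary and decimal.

Apply ^ to each column (1 where bits differ):
  010100010111
^ 001111100101
--------------
  011011110010

Answer: 011011110010 (1778)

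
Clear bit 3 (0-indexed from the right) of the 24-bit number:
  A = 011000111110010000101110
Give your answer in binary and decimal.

Mask = ~(1 << 3) = 111111111111111111110111
Bit 3 of A is 1, so AND-ing with the mask clears it to 0.
  011000111110010000101110
& 111111111111111111110111
--------------------------
  011000111110010000100110

Answer: 011000111110010000100110 (6546470)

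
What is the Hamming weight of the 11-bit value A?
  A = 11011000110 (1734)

11011000110
1-bits at positions (from bit 0 = LSB): 1, 2, 6, 7, 9, 10
Count = 6

Answer: 6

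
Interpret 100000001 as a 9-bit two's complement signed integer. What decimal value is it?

MSB is 1, so the value is negative. Find the magnitude:
1. Invert bits:  011111110
2. Add 1:        011111111  = 255
3. Apply sign:   -255

Answer: -255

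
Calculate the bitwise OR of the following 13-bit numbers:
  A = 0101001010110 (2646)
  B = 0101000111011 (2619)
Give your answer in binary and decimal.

Apply | to each column (1 where either bit is 1):
  0101001010110
| 0101000111011
---------------
  0101001111111

Answer: 0101001111111 (2687)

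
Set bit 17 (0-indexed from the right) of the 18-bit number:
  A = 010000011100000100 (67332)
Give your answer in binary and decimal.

Mask = 1 << 17 = 100000000000000000
Bit 17 of A is 0, so OR-ing with the mask flips it to 1.
  010000011100000100
| 100000000000000000
--------------------
  110000011100000100

Answer: 110000011100000100 (198404)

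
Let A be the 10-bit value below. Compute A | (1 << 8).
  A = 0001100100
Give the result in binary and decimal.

Mask = 1 << 8 = 0100000000
Bit 8 of A is 0, so OR-ing with the mask flips it to 1.
  0001100100
| 0100000000
------------
  0101100100

Answer: 0101100100 (356)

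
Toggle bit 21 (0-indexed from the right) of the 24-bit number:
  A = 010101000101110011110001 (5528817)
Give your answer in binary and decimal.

Mask = 1 << 21 = 001000000000000000000000
Bit 21 of A is 0; XOR with the mask flips it to 1.
  010101000101110011110001
^ 001000000000000000000000
--------------------------
  011101000101110011110001

Answer: 011101000101110011110001 (7625969)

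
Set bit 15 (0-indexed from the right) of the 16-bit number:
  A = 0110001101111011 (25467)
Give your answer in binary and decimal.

Mask = 1 << 15 = 1000000000000000
Bit 15 of A is 0, so OR-ing with the mask flips it to 1.
  0110001101111011
| 1000000000000000
------------------
  1110001101111011

Answer: 1110001101111011 (58235)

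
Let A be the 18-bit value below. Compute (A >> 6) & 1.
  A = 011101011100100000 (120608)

Bit 6 is the 7th from the right.
  011101011100100000
             ^
That bit is 0.

Answer: 0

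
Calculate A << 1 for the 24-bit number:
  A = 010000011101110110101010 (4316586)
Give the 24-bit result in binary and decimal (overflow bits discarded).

Shift left by 1: drop the top 1 bit(s), append 1 zero(s) on the right.
  010000011101110110101010  ->  discard [0], keep [10000011101110110101010], append 0
= 100000111011101101010100

Answer: 100000111011101101010100 (8633172)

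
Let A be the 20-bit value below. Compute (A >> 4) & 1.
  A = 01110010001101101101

Bit 4 is the 5th from the right.
  01110010001101101101
                 ^
That bit is 0.

Answer: 0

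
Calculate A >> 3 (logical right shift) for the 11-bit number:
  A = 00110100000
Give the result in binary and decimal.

Logical shift right by 3: drop the bottom 3 bit(s), prepend 3 zero(s) on the left.
  00110100000  ->  keep [00110100], discard [000], prepend 000
= 00000110100

Answer: 00000110100 (52)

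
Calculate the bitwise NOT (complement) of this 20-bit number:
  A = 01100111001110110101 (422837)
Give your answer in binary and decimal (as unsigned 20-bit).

Flip each bit (0->1, 1->0):
  01100111001110110101
  10011000110001001010

Answer: 10011000110001001010 (625738)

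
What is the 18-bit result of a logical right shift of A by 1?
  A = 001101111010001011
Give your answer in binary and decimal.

Logical shift right by 1: drop the bottom 1 bit(s), prepend 1 zero(s) on the left.
  001101111010001011  ->  keep [00110111101000101], discard [1], prepend 0
= 000110111101000101

Answer: 000110111101000101 (28485)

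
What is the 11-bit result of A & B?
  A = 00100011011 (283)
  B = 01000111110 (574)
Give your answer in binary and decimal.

Apply & to each column (1 only where both bits are 1):
  00100011011
& 01000111110
-------------
  00000011010

Answer: 00000011010 (26)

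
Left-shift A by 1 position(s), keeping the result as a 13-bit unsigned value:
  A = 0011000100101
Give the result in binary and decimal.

Shift left by 1: drop the top 1 bit(s), append 1 zero(s) on the right.
  0011000100101  ->  discard [0], keep [011000100101], append 0
= 0110001001010

Answer: 0110001001010 (3146)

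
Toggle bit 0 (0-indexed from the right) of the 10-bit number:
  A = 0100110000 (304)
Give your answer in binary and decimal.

Mask = 1 << 0 = 0000000001
Bit 0 of A is 0; XOR with the mask flips it to 1.
  0100110000
^ 0000000001
------------
  0100110001

Answer: 0100110001 (305)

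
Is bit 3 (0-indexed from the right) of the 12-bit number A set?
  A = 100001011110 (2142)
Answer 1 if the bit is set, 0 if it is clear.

Bit 3 is the 4th from the right.
  100001011110
          ^
That bit is 1.

Answer: 1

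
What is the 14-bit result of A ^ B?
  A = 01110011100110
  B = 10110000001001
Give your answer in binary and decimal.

Apply ^ to each column (1 where bits differ):
  01110011100110
^ 10110000001001
----------------
  11000011101111

Answer: 11000011101111 (12527)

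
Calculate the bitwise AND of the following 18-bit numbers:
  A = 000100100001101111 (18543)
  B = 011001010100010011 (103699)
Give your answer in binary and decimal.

Apply & to each column (1 only where both bits are 1):
  000100100001101111
& 011001010100010011
--------------------
  000000000000000011

Answer: 000000000000000011 (3)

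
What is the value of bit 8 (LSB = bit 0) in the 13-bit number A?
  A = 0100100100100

Bit 8 is the 9th from the right.
  0100100100100
      ^
That bit is 1.

Answer: 1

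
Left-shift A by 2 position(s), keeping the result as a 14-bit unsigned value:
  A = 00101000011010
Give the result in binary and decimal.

Shift left by 2: drop the top 2 bit(s), append 2 zero(s) on the right.
  00101000011010  ->  discard [00], keep [101000011010], append 00
= 10100001101000

Answer: 10100001101000 (10344)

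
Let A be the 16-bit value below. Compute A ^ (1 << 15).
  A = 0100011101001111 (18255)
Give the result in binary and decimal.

Mask = 1 << 15 = 1000000000000000
Bit 15 of A is 0; XOR with the mask flips it to 1.
  0100011101001111
^ 1000000000000000
------------------
  1100011101001111

Answer: 1100011101001111 (51023)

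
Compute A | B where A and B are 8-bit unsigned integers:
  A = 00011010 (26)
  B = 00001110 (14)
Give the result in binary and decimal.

Apply | to each column (1 where either bit is 1):
  00011010
| 00001110
----------
  00011110

Answer: 00011110 (30)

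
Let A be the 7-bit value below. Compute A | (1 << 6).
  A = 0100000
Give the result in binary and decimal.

Mask = 1 << 6 = 1000000
Bit 6 of A is 0, so OR-ing with the mask flips it to 1.
  0100000
| 1000000
---------
  1100000

Answer: 1100000 (96)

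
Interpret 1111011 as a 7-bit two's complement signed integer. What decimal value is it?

MSB is 1, so the value is negative. Find the magnitude:
1. Invert bits:  0000100
2. Add 1:        0000101  = 5
3. Apply sign:   -5

Answer: -5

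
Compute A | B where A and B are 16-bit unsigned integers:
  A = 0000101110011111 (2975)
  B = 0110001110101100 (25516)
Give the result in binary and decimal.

Apply | to each column (1 where either bit is 1):
  0000101110011111
| 0110001110101100
------------------
  0110101110111111

Answer: 0110101110111111 (27583)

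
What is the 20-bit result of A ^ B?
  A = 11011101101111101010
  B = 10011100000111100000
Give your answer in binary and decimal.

Apply ^ to each column (1 where bits differ):
  11011101101111101010
^ 10011100000111100000
----------------------
  01000001101000001010

Answer: 01000001101000001010 (268810)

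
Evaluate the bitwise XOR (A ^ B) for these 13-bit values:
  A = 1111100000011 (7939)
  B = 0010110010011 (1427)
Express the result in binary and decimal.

Apply ^ to each column (1 where bits differ):
  1111100000011
^ 0010110010011
---------------
  1101010010000

Answer: 1101010010000 (6800)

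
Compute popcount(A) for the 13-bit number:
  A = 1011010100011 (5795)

1011010100011
1-bits at positions (from bit 0 = LSB): 0, 1, 5, 7, 9, 10, 12
Count = 7

Answer: 7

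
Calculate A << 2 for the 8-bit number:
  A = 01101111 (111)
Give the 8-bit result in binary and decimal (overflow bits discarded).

Shift left by 2: drop the top 2 bit(s), append 2 zero(s) on the right.
  01101111  ->  discard [01], keep [101111], append 00
= 10111100

Answer: 10111100 (188)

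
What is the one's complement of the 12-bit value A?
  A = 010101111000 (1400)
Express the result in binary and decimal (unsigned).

Flip each bit (0->1, 1->0):
  010101111000
  101010000111

Answer: 101010000111 (2695)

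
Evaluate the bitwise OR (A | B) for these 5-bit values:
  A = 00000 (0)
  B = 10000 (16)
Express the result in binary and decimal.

Apply | to each column (1 where either bit is 1):
  00000
| 10000
-------
  10000

Answer: 10000 (16)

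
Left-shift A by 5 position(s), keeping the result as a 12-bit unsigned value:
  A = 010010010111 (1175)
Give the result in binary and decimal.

Shift left by 5: drop the top 5 bit(s), append 5 zero(s) on the right.
  010010010111  ->  discard [01001], keep [0010111], append 00000
= 001011100000

Answer: 001011100000 (736)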